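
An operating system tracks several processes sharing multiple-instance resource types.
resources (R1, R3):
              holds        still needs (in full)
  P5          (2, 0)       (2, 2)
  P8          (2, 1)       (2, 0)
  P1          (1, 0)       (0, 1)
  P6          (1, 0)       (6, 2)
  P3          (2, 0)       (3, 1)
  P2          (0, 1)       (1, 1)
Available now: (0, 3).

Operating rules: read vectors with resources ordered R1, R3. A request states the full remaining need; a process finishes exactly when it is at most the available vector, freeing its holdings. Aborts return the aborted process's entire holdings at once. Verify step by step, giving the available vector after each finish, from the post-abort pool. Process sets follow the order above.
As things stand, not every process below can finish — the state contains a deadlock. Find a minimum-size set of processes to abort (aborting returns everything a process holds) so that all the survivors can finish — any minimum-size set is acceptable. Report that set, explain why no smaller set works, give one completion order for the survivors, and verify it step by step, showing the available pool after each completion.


Abort P5.
Key observation: P8 could never have finished before the abort; with (2, 0) returned by P5, it fits at step 1.
No smaller set exists: with zero aborts the deadlock remains.
The survivors complete as P8, P2, P3, P6, P1. Walking it through (starting from the post-abort pool):
  pool = (2, 3)
  P8: need (2, 0) fits (2, 3); releases (2, 1), pool now (4, 4)
  P2: need (1, 1) fits (4, 4); releases (0, 1), pool now (4, 5)
  P3: need (3, 1) fits (4, 5); releases (2, 0), pool now (6, 5)
  P6: need (6, 2) fits (6, 5); releases (1, 0), pool now (7, 5)
  P1: need (0, 1) fits (7, 5); releases (1, 0), pool now (8, 5)


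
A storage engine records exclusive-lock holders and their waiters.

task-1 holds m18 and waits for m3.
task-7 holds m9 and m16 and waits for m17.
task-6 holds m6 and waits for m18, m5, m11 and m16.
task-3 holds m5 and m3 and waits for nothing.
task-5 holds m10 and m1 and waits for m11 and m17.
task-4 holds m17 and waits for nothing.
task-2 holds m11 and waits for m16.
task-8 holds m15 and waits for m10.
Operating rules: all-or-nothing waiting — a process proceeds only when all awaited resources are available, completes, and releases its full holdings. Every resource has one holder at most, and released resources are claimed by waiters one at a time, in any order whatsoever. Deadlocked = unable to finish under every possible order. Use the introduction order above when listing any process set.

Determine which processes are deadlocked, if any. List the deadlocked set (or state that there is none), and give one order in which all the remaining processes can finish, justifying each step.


Nothing here is deadlocked.
Key observation: all waits point, directly or indirectly, at processes that can finish, so nothing is permanently blocked.
One completion order for the rest: task-4, task-7, task-3, task-2, task-1, task-5, task-6, task-8.
Walking it through:
  task-4: no waits; runs immediately, freeing m17
  task-7 waits on m17 — all released -> runs and releases m9 and m16
  task-3: no waits; runs immediately, freeing m5 and m3
  task-2 waits on m16 — all released -> runs and releases m11
  task-1 waits on m3 — all released -> runs and releases m18
  task-5 waits on m11 and m17 — all released -> runs and releases m10 and m1
  task-6 waits on m18, m5, m11 and m16 — all released -> runs and releases m6
  task-8 waits on m10 — all released -> runs and releases m15


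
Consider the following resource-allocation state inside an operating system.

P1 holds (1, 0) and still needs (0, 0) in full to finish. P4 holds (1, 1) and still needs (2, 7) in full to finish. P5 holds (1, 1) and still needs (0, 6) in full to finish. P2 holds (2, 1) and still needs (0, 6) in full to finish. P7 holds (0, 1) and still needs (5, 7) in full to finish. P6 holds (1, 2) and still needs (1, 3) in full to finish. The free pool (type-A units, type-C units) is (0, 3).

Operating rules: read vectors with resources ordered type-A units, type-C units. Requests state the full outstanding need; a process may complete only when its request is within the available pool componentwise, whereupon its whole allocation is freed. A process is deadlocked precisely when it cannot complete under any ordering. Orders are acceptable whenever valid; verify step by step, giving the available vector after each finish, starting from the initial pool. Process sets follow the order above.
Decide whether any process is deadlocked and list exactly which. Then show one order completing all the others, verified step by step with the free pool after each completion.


The deadlocked set is P4, P5, P2 and P7.
Key observation: the pool after P1, P6 is (2, 5); every surviving request exceeds it in type-C units, so progress ends there.
One completion order for the rest: P1, P6. Step-by-step check:
  pool = (0, 3)
  P1 needs (0, 0) <= (0, 3) -> finishes; pool += (1, 0) = (1, 3)
  P6 needs (1, 3) <= (1, 3) -> finishes; pool += (1, 2) = (2, 5)
None of the blocked processes ever fits:
  P4 still needs (2, 7) but only (2, 5) is free — short on type-C units
  P5 still needs (0, 6) but only (2, 5) is free — short on type-C units
  P2 still needs (0, 6) but only (2, 5) is free — short on type-C units
  P7 still needs (5, 7) but only (2, 5) is free — short on type-A units and type-C units


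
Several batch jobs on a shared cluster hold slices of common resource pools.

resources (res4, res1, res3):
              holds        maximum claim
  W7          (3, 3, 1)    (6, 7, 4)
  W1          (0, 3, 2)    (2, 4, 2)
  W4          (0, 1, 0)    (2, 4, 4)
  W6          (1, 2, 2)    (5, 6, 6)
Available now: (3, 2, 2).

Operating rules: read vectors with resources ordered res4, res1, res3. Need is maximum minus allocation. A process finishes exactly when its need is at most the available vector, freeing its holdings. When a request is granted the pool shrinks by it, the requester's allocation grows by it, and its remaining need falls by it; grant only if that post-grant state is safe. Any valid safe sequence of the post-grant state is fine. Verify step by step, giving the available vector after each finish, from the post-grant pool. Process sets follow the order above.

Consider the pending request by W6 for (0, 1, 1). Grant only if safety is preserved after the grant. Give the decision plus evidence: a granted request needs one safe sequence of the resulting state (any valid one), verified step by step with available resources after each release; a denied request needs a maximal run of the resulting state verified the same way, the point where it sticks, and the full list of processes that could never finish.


GRANT: granting preserves safety; a valid post-grant sequence is W1, W7, W6, W4.
Key observation: with (3, 1, 1) left after the transfer, W1 can run at once — the state stays safe.
Check on the post-grant state, step by step:
  pool = (3, 1, 1)
  run W1 (needs (2, 1, 0), free (3, 1, 1)); after release of (0, 3, 2) the pool is (3, 4, 3)
  run W7 (needs (3, 4, 3), free (3, 4, 3)); after release of (3, 3, 1) the pool is (6, 7, 4)
  run W6 (needs (4, 3, 3), free (6, 7, 4)); after release of (1, 3, 3) the pool is (7, 10, 7)
  run W4 (needs (2, 3, 4), free (7, 10, 7)); after release of (0, 1, 0) the pool is (7, 11, 7)


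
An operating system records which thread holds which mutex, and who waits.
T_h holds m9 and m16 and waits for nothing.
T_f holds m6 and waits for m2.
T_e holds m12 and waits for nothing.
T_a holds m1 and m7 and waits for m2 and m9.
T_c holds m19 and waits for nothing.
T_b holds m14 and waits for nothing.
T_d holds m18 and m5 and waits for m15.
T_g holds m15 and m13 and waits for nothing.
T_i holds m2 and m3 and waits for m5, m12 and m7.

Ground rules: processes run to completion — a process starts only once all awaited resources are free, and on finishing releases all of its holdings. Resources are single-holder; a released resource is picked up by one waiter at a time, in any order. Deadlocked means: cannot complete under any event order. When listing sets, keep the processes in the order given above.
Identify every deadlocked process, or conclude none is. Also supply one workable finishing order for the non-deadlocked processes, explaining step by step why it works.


Deadlocked: T_f, T_a and T_i.
Key observation: the knot is the closed ring of waits T_i -> T_a -> T_i; T_f waits into the deadlock from upstream.
A valid finishing order for the others: T_g, T_e, T_c, T_d, T_b, T_h.
Verifying each step:
  T_g waits on nothing -> runs at once and releases m15 and m13
  T_e waits on nothing -> runs at once and releases m12
  T_c waits on nothing -> runs at once and releases m19
  T_d waits on m15 — all released -> runs and releases m18 and m5
  T_b waits on nothing -> runs at once and releases m14
  T_h waits on nothing -> runs at once and releases m9 and m16


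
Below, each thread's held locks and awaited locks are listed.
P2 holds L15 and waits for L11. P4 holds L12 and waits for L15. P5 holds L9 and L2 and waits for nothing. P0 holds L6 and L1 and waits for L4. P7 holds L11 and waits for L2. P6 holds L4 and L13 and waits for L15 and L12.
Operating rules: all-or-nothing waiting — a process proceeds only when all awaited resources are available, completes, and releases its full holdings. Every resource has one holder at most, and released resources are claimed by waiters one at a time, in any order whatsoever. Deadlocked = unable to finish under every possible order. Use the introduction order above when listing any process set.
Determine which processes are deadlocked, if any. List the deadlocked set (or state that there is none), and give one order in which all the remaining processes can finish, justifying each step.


Nothing here is deadlocked.
Key observation: the wait graph is acyclic; completion cascades from the unblocked processes through everyone else.
A valid finishing order for the others: P5, P7, P2, P4, P6, P0.
Walking it through:
  run P5 (it waits on nothing); releases L9 and L2
  P7: everything it awaited (L2) is free; runs, freeing L11
  P2: everything it awaited (L11) is free; runs, freeing L15
  P4: everything it awaited (L15) is free; runs, freeing L12
  P6: everything it awaited (L15 and L12) is free; runs, freeing L4 and L13
  P0: everything it awaited (L4) is free; runs, freeing L6 and L1


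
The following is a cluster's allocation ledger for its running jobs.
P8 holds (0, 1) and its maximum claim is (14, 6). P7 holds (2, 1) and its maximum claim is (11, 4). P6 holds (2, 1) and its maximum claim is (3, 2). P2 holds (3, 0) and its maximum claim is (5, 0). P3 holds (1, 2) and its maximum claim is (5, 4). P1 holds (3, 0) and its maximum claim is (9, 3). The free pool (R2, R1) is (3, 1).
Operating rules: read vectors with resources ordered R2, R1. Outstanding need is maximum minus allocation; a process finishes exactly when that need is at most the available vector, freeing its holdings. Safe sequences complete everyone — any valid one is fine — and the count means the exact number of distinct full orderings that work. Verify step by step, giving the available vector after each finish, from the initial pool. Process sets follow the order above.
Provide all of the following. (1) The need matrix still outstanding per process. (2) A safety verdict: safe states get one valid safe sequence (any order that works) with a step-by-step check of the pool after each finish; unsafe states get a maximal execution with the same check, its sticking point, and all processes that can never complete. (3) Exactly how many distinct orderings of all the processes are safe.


(1) Remaining need (order R2, R1):
  P8: (14, 5)
  P7: (9, 3)
  P6: (1, 1)
  P2: (2, 0)
  P3: (4, 2)
  P1: (6, 3)
(2) SAFE. One safe sequence: P6, P2, P3, P7, P1, P8.
Key observation: P6 marks the first exact bind of the order: its need (1, 1) fits the free (3, 1) with zero slack on a requested resource.
Step-by-step check:
  pool = (3, 1)
  run P6 (needs (1, 1), free (3, 1)); after release of (2, 1) the pool is (5, 2)
  run P2 (needs (2, 0), free (5, 2)); after release of (3, 0) the pool is (8, 2)
  run P3 (needs (4, 2), free (8, 2)); after release of (1, 2) the pool is (9, 4)
  run P7 (needs (9, 3), free (9, 4)); after release of (2, 1) the pool is (11, 5)
  run P1 (needs (6, 3), free (11, 5)); after release of (3, 0) the pool is (14, 5)
  run P8 (needs (14, 5), free (14, 5)); after release of (0, 1) the pool is (14, 6)
(3) The exact count: 8 of the possible complete orderings are safe sequences.


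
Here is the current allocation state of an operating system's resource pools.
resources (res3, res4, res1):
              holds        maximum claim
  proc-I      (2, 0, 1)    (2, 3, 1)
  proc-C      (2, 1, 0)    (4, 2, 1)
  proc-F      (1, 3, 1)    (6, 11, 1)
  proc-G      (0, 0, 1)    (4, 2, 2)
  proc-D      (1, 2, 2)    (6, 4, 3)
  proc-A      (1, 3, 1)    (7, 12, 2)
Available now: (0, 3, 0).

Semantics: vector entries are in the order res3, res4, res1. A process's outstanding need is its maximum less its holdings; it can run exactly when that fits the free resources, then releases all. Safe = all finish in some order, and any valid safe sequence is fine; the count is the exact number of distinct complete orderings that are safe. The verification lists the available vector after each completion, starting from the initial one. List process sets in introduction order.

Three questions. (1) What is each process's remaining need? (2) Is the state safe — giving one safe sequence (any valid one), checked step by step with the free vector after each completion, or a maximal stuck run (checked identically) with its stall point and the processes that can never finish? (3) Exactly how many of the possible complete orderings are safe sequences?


(1) Outstanding need per process (order res3, res4, res1):
  proc-I: (0, 3, 0)
  proc-C: (2, 1, 1)
  proc-F: (5, 8, 0)
  proc-G: (4, 2, 1)
  proc-D: (5, 2, 1)
  proc-A: (6, 9, 1)
(2) UNSAFE.
Key observation: the pool after proc-I, proc-C, proc-G is (4, 4, 2); every surviving request exceeds it in res3, so progress ends there.
Going as far as possible: proc-I, proc-C, proc-G; after that, nothing fits. Verifying each step:
  pool = (0, 3, 0)
  proc-I needs (0, 3, 0) <= (0, 3, 0) -> finishes; pool += (2, 0, 1) = (2, 3, 1)
  proc-C needs (2, 1, 1) <= (2, 3, 1) -> finishes; pool += (2, 1, 0) = (4, 4, 1)
  proc-G needs (4, 2, 1) <= (4, 4, 1) -> finishes; pool += (0, 0, 1) = (4, 4, 2)
  proc-F still needs (5, 8, 0) but only (4, 4, 2) is free — short on res3 and res4
  proc-D still needs (5, 2, 1) but only (4, 4, 2) is free — short on res3
  proc-A still needs (6, 9, 1) but only (4, 4, 2) is free — short on res3 and res4
Permanently blocked: proc-F, proc-D and proc-A.
(3) The exact count: 0 of the possible complete orderings are safe sequences.


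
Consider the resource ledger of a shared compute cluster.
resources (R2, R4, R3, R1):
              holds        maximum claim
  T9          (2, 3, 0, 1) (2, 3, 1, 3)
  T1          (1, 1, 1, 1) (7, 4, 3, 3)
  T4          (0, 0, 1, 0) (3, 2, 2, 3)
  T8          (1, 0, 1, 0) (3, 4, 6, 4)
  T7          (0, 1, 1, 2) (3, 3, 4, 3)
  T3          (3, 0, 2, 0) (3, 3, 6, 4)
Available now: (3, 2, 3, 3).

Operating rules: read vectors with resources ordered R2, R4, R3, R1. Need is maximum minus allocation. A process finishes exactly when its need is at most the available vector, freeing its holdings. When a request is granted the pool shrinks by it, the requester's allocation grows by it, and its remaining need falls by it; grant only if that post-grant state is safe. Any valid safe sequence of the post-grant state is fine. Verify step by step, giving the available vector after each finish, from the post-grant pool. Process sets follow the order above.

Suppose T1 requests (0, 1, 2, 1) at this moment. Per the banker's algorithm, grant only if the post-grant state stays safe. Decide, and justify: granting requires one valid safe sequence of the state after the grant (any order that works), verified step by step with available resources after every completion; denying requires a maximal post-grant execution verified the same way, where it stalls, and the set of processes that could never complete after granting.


DENY — the pretend-granted state is unsafe.
Key observation: after T9, T4 the pool peaks at (5, 4, 2, 3), and each blocked process is short somewhere: T1 on R2; T8 on R3, R1; T7 on R3; T3 on R3, R1.
Pretend the grant happened; the run T9, T4 goes as far as possible. Check, step by step:
  pool = (3, 1, 1, 2)
  T9: need (0, 0, 1, 2) fits (3, 1, 1, 2); releases (2, 3, 0, 1), pool now (5, 4, 1, 3)
  T4: need (3, 2, 1, 3) fits (5, 4, 1, 3); releases (0, 0, 1, 0), pool now (5, 4, 2, 3)
  T1 still needs (6, 2, 0, 1) but only (5, 4, 2, 3) is free — short on R2
  T8 still needs (2, 4, 5, 4) but only (5, 4, 2, 3) is free — short on R3 and R1
  T7 still needs (3, 2, 3, 1) but only (5, 4, 2, 3) is free — short on R3
  T3 still needs (0, 3, 4, 4) but only (5, 4, 2, 3) is free — short on R3 and R1
Had the request been granted, T1, T8, T7 and T3 could never finish.


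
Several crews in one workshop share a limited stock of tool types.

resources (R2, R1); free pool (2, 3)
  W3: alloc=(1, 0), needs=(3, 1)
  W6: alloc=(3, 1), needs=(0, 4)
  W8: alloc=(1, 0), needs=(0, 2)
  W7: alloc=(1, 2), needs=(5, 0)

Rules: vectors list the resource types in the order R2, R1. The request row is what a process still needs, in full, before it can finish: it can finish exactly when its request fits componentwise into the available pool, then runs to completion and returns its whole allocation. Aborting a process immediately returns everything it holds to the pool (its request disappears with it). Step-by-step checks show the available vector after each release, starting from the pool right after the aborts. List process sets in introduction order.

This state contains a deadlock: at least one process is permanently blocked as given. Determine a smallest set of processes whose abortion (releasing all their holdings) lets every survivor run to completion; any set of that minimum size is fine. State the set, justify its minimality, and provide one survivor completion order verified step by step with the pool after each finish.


Abort W6.
Key observation: W7 was stuck for good until W6 gave back (3, 1); in the order shown it finishes at step 2.
Why nothing smaller works: aborting no one leaves the state deadlocked as given.
Survivors finish in the order: W3, W7, W8. Check, step by step (pool after the aborts first):
  pool = (5, 4)
  run W3 (needs (3, 1), free (5, 4)); after release of (1, 0) the pool is (6, 4)
  run W7 (needs (5, 0), free (6, 4)); after release of (1, 2) the pool is (7, 6)
  run W8 (needs (0, 2), free (7, 6)); after release of (1, 0) the pool is (8, 6)


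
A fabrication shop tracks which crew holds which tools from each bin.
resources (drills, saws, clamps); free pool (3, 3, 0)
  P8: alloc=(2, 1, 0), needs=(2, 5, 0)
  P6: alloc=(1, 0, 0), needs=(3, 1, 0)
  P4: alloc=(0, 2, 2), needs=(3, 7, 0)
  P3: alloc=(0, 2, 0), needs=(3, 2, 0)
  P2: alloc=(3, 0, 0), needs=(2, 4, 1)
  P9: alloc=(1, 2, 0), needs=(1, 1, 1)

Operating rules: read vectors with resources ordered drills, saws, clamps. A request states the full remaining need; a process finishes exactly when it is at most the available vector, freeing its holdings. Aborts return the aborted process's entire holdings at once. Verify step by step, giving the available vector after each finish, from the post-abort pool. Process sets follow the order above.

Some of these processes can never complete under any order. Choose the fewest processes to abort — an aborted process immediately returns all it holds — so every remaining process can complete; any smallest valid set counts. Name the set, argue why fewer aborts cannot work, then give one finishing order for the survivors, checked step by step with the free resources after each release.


Abort P4.
Key observation: no ordering could ever have run P2 before the abort of P4; with (0, 2, 2) back in the pool it fits at step 3.
Why nothing smaller works: aborting no one leaves the state deadlocked as given.
The survivors complete as P8, P3, P2, P9, P6. Check, step by step (starting from the post-abort pool):
  pool = (3, 5, 2)
  P8 needs (2, 5, 0) <= (3, 5, 2) -> finishes; pool += (2, 1, 0) = (5, 6, 2)
  P3 needs (3, 2, 0) <= (5, 6, 2) -> finishes; pool += (0, 2, 0) = (5, 8, 2)
  P2 needs (2, 4, 1) <= (5, 8, 2) -> finishes; pool += (3, 0, 0) = (8, 8, 2)
  P9 needs (1, 1, 1) <= (8, 8, 2) -> finishes; pool += (1, 2, 0) = (9, 10, 2)
  P6 needs (3, 1, 0) <= (9, 10, 2) -> finishes; pool += (1, 0, 0) = (10, 10, 2)


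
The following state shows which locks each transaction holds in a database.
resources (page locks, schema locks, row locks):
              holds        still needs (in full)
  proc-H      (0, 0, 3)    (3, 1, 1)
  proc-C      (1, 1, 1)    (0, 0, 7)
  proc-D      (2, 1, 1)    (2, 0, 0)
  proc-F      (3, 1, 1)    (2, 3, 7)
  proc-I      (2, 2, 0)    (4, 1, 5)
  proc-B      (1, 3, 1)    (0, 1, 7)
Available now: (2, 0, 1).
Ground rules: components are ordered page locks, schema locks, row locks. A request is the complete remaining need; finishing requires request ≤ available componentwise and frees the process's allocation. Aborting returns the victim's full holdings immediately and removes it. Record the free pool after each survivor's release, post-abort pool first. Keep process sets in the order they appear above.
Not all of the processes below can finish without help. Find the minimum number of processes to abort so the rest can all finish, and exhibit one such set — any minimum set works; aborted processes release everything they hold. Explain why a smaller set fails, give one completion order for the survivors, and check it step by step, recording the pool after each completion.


Minimum abort set: proc-C and proc-B.
Key observation: no ordering could ever have run proc-F before the abort of proc-C and proc-B; with (2, 4, 2) back in the pool it fits at step 4.
No one abort is enough; case by case: proc-H alone leaves proc-C blocked (short on row locks); proc-C alone leaves proc-F blocked (short on row locks); proc-D alone leaves proc-C blocked (short on row locks); proc-F alone leaves proc-C blocked (short on row locks); proc-I alone leaves proc-C blocked (short on row locks); proc-B alone leaves proc-C blocked (short on row locks).
Survivors finish in the order: proc-D, proc-H, proc-I, proc-F. Walking it through (pool after the aborts first):
  pool = (4, 4, 3)
  proc-D: need (2, 0, 0) fits (4, 4, 3); releases (2, 1, 1), pool now (6, 5, 4)
  proc-H: need (3, 1, 1) fits (6, 5, 4); releases (0, 0, 3), pool now (6, 5, 7)
  proc-I: need (4, 1, 5) fits (6, 5, 7); releases (2, 2, 0), pool now (8, 7, 7)
  proc-F: need (2, 3, 7) fits (8, 7, 7); releases (3, 1, 1), pool now (11, 8, 8)


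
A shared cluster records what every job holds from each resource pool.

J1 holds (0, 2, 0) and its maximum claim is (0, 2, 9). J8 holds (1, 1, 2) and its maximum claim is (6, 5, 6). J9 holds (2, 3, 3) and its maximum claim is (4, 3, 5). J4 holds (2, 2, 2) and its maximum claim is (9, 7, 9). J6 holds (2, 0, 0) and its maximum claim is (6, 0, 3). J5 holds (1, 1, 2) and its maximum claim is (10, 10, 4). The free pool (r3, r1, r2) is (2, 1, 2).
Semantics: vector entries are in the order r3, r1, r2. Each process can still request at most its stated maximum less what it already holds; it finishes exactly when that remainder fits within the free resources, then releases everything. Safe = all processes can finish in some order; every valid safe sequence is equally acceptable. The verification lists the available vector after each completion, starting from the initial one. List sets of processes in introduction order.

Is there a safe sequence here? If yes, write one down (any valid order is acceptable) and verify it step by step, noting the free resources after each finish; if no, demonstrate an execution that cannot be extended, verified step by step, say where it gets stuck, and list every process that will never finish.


SAFE, for example via the order J9, J6, J8, J4, J1, J5.
Key observation: the order's first zero-slack moment is J9 ((2, 0, 2) needed, (2, 1, 2) free — a requested resource with nothing to spare).
Step-by-step check:
  pool = (2, 1, 2)
  run J9 (needs (2, 0, 2), free (2, 1, 2)); after release of (2, 3, 3) the pool is (4, 4, 5)
  run J6 (needs (4, 0, 3), free (4, 4, 5)); after release of (2, 0, 0) the pool is (6, 4, 5)
  run J8 (needs (5, 4, 4), free (6, 4, 5)); after release of (1, 1, 2) the pool is (7, 5, 7)
  run J4 (needs (7, 5, 7), free (7, 5, 7)); after release of (2, 2, 2) the pool is (9, 7, 9)
  run J1 (needs (0, 0, 9), free (9, 7, 9)); after release of (0, 2, 0) the pool is (9, 9, 9)
  run J5 (needs (9, 9, 2), free (9, 9, 9)); after release of (1, 1, 2) the pool is (10, 10, 11)


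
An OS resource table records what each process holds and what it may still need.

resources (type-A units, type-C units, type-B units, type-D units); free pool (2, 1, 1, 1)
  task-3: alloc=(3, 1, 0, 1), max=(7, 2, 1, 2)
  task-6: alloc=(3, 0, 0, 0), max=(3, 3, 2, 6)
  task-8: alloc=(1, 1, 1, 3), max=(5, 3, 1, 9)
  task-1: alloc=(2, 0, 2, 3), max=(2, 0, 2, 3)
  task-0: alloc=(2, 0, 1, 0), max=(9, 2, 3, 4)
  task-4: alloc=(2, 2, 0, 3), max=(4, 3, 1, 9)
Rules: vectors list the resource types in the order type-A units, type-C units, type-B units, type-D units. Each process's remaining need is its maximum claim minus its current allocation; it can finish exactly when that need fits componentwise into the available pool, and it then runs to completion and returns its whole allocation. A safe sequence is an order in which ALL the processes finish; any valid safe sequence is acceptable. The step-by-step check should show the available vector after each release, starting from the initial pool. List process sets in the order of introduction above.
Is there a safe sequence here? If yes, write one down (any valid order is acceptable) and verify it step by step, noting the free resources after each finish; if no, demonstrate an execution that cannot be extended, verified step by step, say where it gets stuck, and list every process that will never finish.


UNSAFE.
Key observation: once task-1, task-3, task-0 finish, the pool peaks at (9, 2, 4, 5) — and every remaining process still needs more type-D units than that.
The run task-1, task-3, task-0 cannot be extended any further. Check, step by step:
  pool = (2, 1, 1, 1)
  run task-1 (needs (0, 0, 0, 0), free (2, 1, 1, 1)); after release of (2, 0, 2, 3) the pool is (4, 1, 3, 4)
  run task-3 (needs (4, 1, 1, 1), free (4, 1, 3, 4)); after release of (3, 1, 0, 1) the pool is (7, 2, 3, 5)
  run task-0 (needs (7, 2, 2, 4), free (7, 2, 3, 5)); after release of (2, 0, 1, 0) the pool is (9, 2, 4, 5)
  blocked: task-6 wants (0, 3, 2, 6), pool (9, 2, 4, 5) — not enough type-C units and type-D units
  blocked: task-8 wants (4, 2, 0, 6), pool (9, 2, 4, 5) — not enough type-D units
  blocked: task-4 wants (2, 1, 1, 6), pool (9, 2, 4, 5) — not enough type-D units
Processes that can never finish: task-6, task-8 and task-4.


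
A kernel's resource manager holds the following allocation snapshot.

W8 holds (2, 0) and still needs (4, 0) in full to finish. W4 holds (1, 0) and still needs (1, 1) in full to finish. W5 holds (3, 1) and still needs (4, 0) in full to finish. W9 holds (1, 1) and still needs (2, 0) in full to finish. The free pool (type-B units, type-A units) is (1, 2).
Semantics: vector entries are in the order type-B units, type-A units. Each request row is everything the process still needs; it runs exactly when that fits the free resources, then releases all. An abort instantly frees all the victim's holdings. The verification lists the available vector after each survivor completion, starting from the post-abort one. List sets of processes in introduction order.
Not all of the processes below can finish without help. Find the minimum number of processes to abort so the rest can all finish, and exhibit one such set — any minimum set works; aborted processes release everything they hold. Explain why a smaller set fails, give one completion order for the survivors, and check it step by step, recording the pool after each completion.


Minimum abort set: W5.
Key observation: the deadlocked W8 becomes finishable only because W5 released (3, 1); it completes at step 2 below.
No smaller set exists: with zero aborts the deadlock remains.
One survivor order: W9, W8, W4. Verifying each step (post-abort pool first):
  pool = (4, 3)
  run W9 (needs (2, 0), free (4, 3)); after release of (1, 1) the pool is (5, 4)
  run W8 (needs (4, 0), free (5, 4)); after release of (2, 0) the pool is (7, 4)
  run W4 (needs (1, 1), free (7, 4)); after release of (1, 0) the pool is (8, 4)


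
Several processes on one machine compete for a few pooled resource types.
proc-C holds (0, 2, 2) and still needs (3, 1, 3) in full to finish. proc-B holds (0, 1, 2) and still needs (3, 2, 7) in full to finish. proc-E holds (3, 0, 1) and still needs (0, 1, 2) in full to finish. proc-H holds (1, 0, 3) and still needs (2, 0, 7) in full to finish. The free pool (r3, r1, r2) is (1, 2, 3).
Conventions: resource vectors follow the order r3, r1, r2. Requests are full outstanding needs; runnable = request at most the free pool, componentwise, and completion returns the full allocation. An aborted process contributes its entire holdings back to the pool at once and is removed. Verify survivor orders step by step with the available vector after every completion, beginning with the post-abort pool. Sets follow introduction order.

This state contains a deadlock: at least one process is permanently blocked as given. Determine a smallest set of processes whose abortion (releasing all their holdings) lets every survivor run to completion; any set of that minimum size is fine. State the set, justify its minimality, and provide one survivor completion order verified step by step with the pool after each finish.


The answer: abort proc-H.
Key observation: before aborting proc-H, proc-B was permanently blocked — no order could ever run it; afterwards it completes at step 3.
Why nothing smaller works: aborting no one leaves the state deadlocked as given.
One survivor order: proc-E, proc-C, proc-B. Check, step by step (post-abort pool first):
  pool = (2, 2, 6)
  proc-E: need (0, 1, 2) fits (2, 2, 6); releases (3, 0, 1), pool now (5, 2, 7)
  proc-C: need (3, 1, 3) fits (5, 2, 7); releases (0, 2, 2), pool now (5, 4, 9)
  proc-B: need (3, 2, 7) fits (5, 4, 9); releases (0, 1, 2), pool now (5, 5, 11)


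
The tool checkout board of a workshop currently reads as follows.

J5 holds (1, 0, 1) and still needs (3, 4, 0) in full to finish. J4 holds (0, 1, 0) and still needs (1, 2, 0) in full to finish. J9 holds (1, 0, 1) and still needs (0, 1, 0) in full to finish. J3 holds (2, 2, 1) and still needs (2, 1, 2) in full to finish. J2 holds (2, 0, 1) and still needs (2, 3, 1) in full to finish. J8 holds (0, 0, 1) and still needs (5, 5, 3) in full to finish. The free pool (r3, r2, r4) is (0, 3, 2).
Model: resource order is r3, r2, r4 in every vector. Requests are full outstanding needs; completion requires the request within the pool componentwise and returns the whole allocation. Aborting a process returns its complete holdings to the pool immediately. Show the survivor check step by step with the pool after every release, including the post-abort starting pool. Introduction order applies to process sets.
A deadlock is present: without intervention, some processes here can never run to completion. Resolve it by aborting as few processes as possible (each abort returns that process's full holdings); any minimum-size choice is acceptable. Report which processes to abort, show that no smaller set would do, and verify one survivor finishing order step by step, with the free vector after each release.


Minimum abort set: J2.
Key observation: J3 had no path to completion before; after the abort of J2 ((2, 0, 1) returned), step 1 is where it fits.
Minimality: the empty abort set fails — the state is deadlocked as it stands.
The survivors complete as J3, J5, J9, J8, J4. Step-by-step check (starting from the post-abort pool):
  pool = (2, 3, 3)
  run J3 (needs (2, 1, 2), free (2, 3, 3)); after release of (2, 2, 1) the pool is (4, 5, 4)
  run J5 (needs (3, 4, 0), free (4, 5, 4)); after release of (1, 0, 1) the pool is (5, 5, 5)
  run J9 (needs (0, 1, 0), free (5, 5, 5)); after release of (1, 0, 1) the pool is (6, 5, 6)
  run J8 (needs (5, 5, 3), free (6, 5, 6)); after release of (0, 0, 1) the pool is (6, 5, 7)
  run J4 (needs (1, 2, 0), free (6, 5, 7)); after release of (0, 1, 0) the pool is (6, 6, 7)


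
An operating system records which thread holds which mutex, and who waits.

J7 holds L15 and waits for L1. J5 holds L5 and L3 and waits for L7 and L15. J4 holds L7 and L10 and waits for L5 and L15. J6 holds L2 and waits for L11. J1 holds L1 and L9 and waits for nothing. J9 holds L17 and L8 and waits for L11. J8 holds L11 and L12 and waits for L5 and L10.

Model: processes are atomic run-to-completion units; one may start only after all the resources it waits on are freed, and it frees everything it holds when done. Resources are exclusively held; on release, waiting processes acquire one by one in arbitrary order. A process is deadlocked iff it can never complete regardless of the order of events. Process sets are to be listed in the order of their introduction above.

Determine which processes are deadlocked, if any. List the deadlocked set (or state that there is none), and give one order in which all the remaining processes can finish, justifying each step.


The deadlocked set is J5, J4, J6, J9 and J8.
Key observation: along J5 -> J4 -> J5, each member waits on what the next one holds — a deadlock; J6, J9 and J8 wait into the deadlock from upstream.
A valid finishing order for the others: J1, J7.
Verifying each step:
  J1: no waits; runs immediately, freeing L1 and L9
  run J7 (all its waits — L1 — are resolved); releases L15


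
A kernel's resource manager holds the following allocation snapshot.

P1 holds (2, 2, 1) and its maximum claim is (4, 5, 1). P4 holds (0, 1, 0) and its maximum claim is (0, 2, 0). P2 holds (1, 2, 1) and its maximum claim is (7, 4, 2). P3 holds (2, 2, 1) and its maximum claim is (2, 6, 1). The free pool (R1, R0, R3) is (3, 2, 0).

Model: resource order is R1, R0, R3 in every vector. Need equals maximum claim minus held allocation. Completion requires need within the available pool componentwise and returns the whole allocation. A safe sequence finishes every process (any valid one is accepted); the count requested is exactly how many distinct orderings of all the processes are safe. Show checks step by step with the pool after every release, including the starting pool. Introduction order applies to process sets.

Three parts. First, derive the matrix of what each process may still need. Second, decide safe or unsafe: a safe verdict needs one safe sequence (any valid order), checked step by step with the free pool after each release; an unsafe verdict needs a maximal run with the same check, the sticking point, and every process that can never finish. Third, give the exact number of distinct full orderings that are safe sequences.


(1) Need matrix, components ordered R1, R0, R3:
  P1: (2, 3, 0)
  P4: (0, 1, 0)
  P2: (6, 2, 1)
  P3: (0, 4, 0)
(2) SAFE — a valid safe sequence is P4, P1, P3, P2.
Key observation: at P1 the run first touches a limit — (2, 3, 0) against (3, 3, 0), exact on a resource it actually requests.
Step-by-step check:
  pool = (3, 2, 0)
  P4: need (0, 1, 0) fits (3, 2, 0); releases (0, 1, 0), pool now (3, 3, 0)
  P1: need (2, 3, 0) fits (3, 3, 0); releases (2, 2, 1), pool now (5, 5, 1)
  P3: need (0, 4, 0) fits (5, 5, 1); releases (2, 2, 1), pool now (7, 7, 2)
  P2: need (6, 2, 1) fits (7, 7, 2); releases (1, 2, 1), pool now (8, 9, 3)
(3) The exact count: 1 of the possible complete orderings is a safe sequence.


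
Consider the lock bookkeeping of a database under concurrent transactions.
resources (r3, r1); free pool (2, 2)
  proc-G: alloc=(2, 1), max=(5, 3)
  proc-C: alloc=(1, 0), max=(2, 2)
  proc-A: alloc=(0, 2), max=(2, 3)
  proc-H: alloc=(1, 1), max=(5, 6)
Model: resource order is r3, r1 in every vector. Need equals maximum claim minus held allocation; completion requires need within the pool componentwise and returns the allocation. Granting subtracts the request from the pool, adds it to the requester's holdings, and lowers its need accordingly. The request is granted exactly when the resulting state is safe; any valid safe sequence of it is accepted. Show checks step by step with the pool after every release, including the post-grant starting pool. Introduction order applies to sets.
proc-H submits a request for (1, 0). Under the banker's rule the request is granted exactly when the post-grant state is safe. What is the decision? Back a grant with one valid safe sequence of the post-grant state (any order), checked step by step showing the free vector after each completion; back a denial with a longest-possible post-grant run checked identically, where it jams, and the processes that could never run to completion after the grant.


DENY. Granting would leave the state unsafe.
Key observation: even finishing proc-C, proc-A leaves just (2, 4) free — too little r3 for any of the remaining processes.
Pretend the grant happened; the run proc-C, proc-A goes as far as possible. Walking it through:
  pool = (1, 2)
  run proc-C (needs (1, 2), free (1, 2)); after release of (1, 0) the pool is (2, 2)
  run proc-A (needs (2, 1), free (2, 2)); after release of (0, 2) the pool is (2, 4)
  blocked: proc-G wants (3, 2), pool (2, 4) — not enough r3
  blocked: proc-H wants (3, 5), pool (2, 4) — not enough r3 and r1
Post-grant, the permanently blocked set is proc-G and proc-H.


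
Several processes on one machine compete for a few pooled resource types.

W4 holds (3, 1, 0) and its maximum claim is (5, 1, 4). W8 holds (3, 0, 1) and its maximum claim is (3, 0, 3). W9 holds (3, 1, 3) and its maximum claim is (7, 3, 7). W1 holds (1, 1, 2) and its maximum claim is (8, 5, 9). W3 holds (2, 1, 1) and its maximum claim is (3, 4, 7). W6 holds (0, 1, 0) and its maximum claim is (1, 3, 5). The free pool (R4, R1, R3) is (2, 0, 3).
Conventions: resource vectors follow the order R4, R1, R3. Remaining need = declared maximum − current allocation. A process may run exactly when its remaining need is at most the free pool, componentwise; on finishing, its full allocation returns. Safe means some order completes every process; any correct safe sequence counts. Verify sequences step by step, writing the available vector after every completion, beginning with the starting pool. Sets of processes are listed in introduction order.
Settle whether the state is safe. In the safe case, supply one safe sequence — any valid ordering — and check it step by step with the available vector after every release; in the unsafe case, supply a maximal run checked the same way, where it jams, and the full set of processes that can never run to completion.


The state is UNSAFE.
Key observation: after W8, W4 complete, (8, 1, 4) is the best the pool ever gets, yet each leftover process wants more R1.
A maximal execution: W8, W4 — then nothing else fits. Walking it through:
  pool = (2, 0, 3)
  W8 needs (0, 0, 2) <= (2, 0, 3) -> finishes; pool += (3, 0, 1) = (5, 0, 4)
  W4 needs (2, 0, 4) <= (5, 0, 4) -> finishes; pool += (3, 1, 0) = (8, 1, 4)
  W9 still needs (4, 2, 4) but only (8, 1, 4) is free — short on R1
  W1 still needs (7, 4, 7) but only (8, 1, 4) is free — short on R1 and R3
  W3 still needs (1, 3, 6) but only (8, 1, 4) is free — short on R1 and R3
  W6 still needs (1, 2, 5) but only (8, 1, 4) is free — short on R1 and R3
Never able to finish: W9, W1, W3 and W6.


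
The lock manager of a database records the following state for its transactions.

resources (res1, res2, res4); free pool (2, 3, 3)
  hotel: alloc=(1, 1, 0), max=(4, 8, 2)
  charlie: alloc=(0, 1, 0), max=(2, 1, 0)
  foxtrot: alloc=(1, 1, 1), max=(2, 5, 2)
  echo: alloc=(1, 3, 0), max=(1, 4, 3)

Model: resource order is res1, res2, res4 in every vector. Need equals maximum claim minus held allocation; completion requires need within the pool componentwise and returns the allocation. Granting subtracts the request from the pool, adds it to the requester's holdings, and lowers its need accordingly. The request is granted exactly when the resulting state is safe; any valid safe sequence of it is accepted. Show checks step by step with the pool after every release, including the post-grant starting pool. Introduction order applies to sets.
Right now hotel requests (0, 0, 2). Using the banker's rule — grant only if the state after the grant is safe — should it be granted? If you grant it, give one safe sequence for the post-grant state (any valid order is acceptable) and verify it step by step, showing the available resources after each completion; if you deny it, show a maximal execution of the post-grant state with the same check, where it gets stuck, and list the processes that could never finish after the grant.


DENY — the pretend-granted state is unsafe.
Key observation: after charlie, foxtrot the pool peaks at (3, 5, 2), and each blocked process is short somewhere: hotel on res2; echo on res4.
On the post-grant state, charlie, foxtrot is a maximal run — nothing extends it. Check, step by step:
  pool = (2, 3, 1)
  charlie: need (2, 0, 0) fits (2, 3, 1); releases (0, 1, 0), pool now (2, 4, 1)
  foxtrot: need (1, 4, 1) fits (2, 4, 1); releases (1, 1, 1), pool now (3, 5, 2)
  hotel still needs (3, 7, 0) but only (3, 5, 2) is free — short on res2
  echo still needs (0, 1, 3) but only (3, 5, 2) is free — short on res4
Processes that could never finish after the grant: hotel and echo.
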